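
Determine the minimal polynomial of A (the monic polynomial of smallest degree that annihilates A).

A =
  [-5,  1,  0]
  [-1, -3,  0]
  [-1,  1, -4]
x^2 + 8*x + 16

The characteristic polynomial is χ_A(x) = (x + 4)^3, so the eigenvalues are known. The minimal polynomial is
  m_A(x) = Π_λ (x − λ)^{k_λ}
where k_λ is the size of the *largest* Jordan block for λ (equivalently, the smallest k with (A − λI)^k v = 0 for every generalised eigenvector v of λ).

  λ = -4: largest Jordan block has size 2, contributing (x + 4)^2

So m_A(x) = (x + 4)^2 = x^2 + 8*x + 16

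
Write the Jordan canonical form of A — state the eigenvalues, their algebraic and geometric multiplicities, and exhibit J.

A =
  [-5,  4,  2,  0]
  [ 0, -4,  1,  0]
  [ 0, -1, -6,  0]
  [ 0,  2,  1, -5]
J_3(-5) ⊕ J_1(-5)

The characteristic polynomial is
  det(x·I − A) = x^4 + 20*x^3 + 150*x^2 + 500*x + 625 = (x + 5)^4

Eigenvalues and multiplicities (the geometric multiplicity of λ is n − rank(A − λI), which equals the number of Jordan blocks for λ):
  λ = -5: algebraic multiplicity = 4, geometric multiplicity = 2

Determining the block sizes for each eigenvalue:
  λ = -5: with am = 4 and gm = 2, the partition is not yet determined (e.g. several partitions of 4 into 2 parts exist). Let N = A − (-5)·I. Computing rank(N^1) = 2, rank(N^2) = 1, rank(N^3) = 0; the number of blocks of size ≥ j is rank(N^{j−1}) − rank(N^j), giving [2, 1, 1]. So we have 1 block(s) of size 3, 1 block(s) of size 1 → block sizes [3, 1]

Assembling the blocks gives a Jordan form
J =
  [-5,  1,  0,  0]
  [ 0, -5,  1,  0]
  [ 0,  0, -5,  0]
  [ 0,  0,  0, -5]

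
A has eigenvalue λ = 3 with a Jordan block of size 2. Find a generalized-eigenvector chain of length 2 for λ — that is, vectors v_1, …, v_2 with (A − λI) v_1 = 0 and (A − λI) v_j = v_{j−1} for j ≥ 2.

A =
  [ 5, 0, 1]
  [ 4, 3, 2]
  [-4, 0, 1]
A Jordan chain for λ = 3 of length 2:
v_1 = (2, 4, -4)ᵀ
v_2 = (1, 0, 0)ᵀ

Let N = A − (3)·I. We want v_2 with N^2 v_2 = 0 but N^1 v_2 ≠ 0; then v_{j-1} := N · v_j for j = 2, …, 2.

Pick v_2 = (1, 0, 0)ᵀ.
Then v_1 = N · v_2 = (2, 4, -4)ᵀ.

Sanity check: (A − (3)·I) v_1 = (0, 0, 0)ᵀ = 0. ✓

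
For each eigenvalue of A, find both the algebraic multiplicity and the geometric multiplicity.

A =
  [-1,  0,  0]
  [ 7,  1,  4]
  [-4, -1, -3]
λ = -1: alg = 3, geom = 1

Step 1 — factor the characteristic polynomial to read off the algebraic multiplicities:
  χ_A(x) = (x + 1)^3

Step 2 — compute geometric multiplicities via the rank-nullity identity g(λ) = n − rank(A − λI):
  rank(A − (-1)·I) = 2, so dim ker(A − (-1)·I) = n − 2 = 1

Summary:
  λ = -1: algebraic multiplicity = 3, geometric multiplicity = 1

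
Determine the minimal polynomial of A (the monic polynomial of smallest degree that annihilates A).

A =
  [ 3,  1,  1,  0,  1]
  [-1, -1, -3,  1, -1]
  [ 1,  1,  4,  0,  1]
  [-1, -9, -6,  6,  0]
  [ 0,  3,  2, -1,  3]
x^3 - 9*x^2 + 27*x - 27

The characteristic polynomial is χ_A(x) = (x - 3)^5, so the eigenvalues are known. The minimal polynomial is
  m_A(x) = Π_λ (x − λ)^{k_λ}
where k_λ is the size of the *largest* Jordan block for λ (equivalently, the smallest k with (A − λI)^k v = 0 for every generalised eigenvector v of λ).

  λ = 3: largest Jordan block has size 3, contributing (x − 3)^3

So m_A(x) = (x - 3)^3 = x^3 - 9*x^2 + 27*x - 27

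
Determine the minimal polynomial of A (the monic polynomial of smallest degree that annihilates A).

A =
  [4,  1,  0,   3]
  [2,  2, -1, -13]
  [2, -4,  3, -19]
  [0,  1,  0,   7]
x^3 - 12*x^2 + 48*x - 64

The characteristic polynomial is χ_A(x) = (x - 4)^4, so the eigenvalues are known. The minimal polynomial is
  m_A(x) = Π_λ (x − λ)^{k_λ}
where k_λ is the size of the *largest* Jordan block for λ (equivalently, the smallest k with (A − λI)^k v = 0 for every generalised eigenvector v of λ).

  λ = 4: largest Jordan block has size 3, contributing (x − 4)^3

So m_A(x) = (x - 4)^3 = x^3 - 12*x^2 + 48*x - 64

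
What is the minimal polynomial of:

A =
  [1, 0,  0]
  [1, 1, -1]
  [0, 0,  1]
x^2 - 2*x + 1

The characteristic polynomial is χ_A(x) = (x - 1)^3, so the eigenvalues are known. The minimal polynomial is
  m_A(x) = Π_λ (x − λ)^{k_λ}
where k_λ is the size of the *largest* Jordan block for λ (equivalently, the smallest k with (A − λI)^k v = 0 for every generalised eigenvector v of λ).

  λ = 1: largest Jordan block has size 2, contributing (x − 1)^2

So m_A(x) = (x - 1)^2 = x^2 - 2*x + 1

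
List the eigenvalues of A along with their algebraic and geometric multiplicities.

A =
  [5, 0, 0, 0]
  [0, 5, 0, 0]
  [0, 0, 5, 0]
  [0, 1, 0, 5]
λ = 5: alg = 4, geom = 3

Step 1 — factor the characteristic polynomial to read off the algebraic multiplicities:
  χ_A(x) = (x - 5)^4

Step 2 — compute geometric multiplicities via the rank-nullity identity g(λ) = n − rank(A − λI):
  rank(A − (5)·I) = 1, so dim ker(A − (5)·I) = n − 1 = 3

Summary:
  λ = 5: algebraic multiplicity = 4, geometric multiplicity = 3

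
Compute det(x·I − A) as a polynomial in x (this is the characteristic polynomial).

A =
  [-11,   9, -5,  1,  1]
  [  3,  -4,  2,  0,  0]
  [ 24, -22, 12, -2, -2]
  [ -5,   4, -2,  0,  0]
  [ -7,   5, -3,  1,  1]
x^5 + 2*x^4

Expanding det(x·I − A) (e.g. by cofactor expansion or by noting that A is similar to its Jordan form J, which has the same characteristic polynomial as A) gives
  χ_A(x) = x^5 + 2*x^4
which factors as x^4*(x + 2). The eigenvalues (with algebraic multiplicities) are λ = -2 with multiplicity 1, λ = 0 with multiplicity 4.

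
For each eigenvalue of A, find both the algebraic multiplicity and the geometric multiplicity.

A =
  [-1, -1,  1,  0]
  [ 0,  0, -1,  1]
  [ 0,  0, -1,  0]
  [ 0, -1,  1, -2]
λ = -1: alg = 4, geom = 2

Step 1 — factor the characteristic polynomial to read off the algebraic multiplicities:
  χ_A(x) = (x + 1)^4

Step 2 — compute geometric multiplicities via the rank-nullity identity g(λ) = n − rank(A − λI):
  rank(A − (-1)·I) = 2, so dim ker(A − (-1)·I) = n − 2 = 2

Summary:
  λ = -1: algebraic multiplicity = 4, geometric multiplicity = 2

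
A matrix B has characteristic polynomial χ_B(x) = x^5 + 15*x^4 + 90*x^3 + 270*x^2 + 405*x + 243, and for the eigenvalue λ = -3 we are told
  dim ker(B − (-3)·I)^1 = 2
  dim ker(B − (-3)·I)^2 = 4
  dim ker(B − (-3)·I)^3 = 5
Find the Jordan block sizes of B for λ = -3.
Block sizes for λ = -3: [3, 2]

From the dimensions of kernels of powers, the number of Jordan blocks of size at least j is d_j − d_{j−1} where d_j = dim ker(N^j) (with d_0 = 0). Computing the differences gives [2, 2, 1].
The number of blocks of size exactly k is (#blocks of size ≥ k) − (#blocks of size ≥ k + 1), so the partition is: 1 block(s) of size 2, 1 block(s) of size 3.
In nonincreasing order the block sizes are [3, 2].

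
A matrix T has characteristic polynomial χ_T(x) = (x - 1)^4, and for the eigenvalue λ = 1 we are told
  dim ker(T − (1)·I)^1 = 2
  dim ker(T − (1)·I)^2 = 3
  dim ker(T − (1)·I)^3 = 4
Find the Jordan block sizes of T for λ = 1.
Block sizes for λ = 1: [3, 1]

From the dimensions of kernels of powers, the number of Jordan blocks of size at least j is d_j − d_{j−1} where d_j = dim ker(N^j) (with d_0 = 0). Computing the differences gives [2, 1, 1].
The number of blocks of size exactly k is (#blocks of size ≥ k) − (#blocks of size ≥ k + 1), so the partition is: 1 block(s) of size 1, 1 block(s) of size 3.
In nonincreasing order the block sizes are [3, 1].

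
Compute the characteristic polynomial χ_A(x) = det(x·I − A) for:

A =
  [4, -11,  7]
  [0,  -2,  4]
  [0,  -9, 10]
x^3 - 12*x^2 + 48*x - 64

Expanding det(x·I − A) (e.g. by cofactor expansion or by noting that A is similar to its Jordan form J, which has the same characteristic polynomial as A) gives
  χ_A(x) = x^3 - 12*x^2 + 48*x - 64
which factors as (x - 4)^3. The eigenvalues (with algebraic multiplicities) are λ = 4 with multiplicity 3.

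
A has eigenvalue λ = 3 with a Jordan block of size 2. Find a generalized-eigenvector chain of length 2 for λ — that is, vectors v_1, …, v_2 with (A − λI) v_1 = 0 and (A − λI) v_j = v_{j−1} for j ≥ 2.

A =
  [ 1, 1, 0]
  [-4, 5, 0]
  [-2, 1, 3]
A Jordan chain for λ = 3 of length 2:
v_1 = (-2, -4, -2)ᵀ
v_2 = (1, 0, 0)ᵀ

Let N = A − (3)·I. We want v_2 with N^2 v_2 = 0 but N^1 v_2 ≠ 0; then v_{j-1} := N · v_j for j = 2, …, 2.

Pick v_2 = (1, 0, 0)ᵀ.
Then v_1 = N · v_2 = (-2, -4, -2)ᵀ.

Sanity check: (A − (3)·I) v_1 = (0, 0, 0)ᵀ = 0. ✓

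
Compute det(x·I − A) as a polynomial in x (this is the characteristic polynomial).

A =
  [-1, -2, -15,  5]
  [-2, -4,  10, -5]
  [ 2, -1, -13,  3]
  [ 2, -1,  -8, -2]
x^4 + 20*x^3 + 150*x^2 + 500*x + 625

Expanding det(x·I − A) (e.g. by cofactor expansion or by noting that A is similar to its Jordan form J, which has the same characteristic polynomial as A) gives
  χ_A(x) = x^4 + 20*x^3 + 150*x^2 + 500*x + 625
which factors as (x + 5)^4. The eigenvalues (with algebraic multiplicities) are λ = -5 with multiplicity 4.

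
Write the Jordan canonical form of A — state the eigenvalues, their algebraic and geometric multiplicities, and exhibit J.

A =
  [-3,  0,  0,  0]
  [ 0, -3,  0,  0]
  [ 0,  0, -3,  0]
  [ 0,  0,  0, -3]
J_1(-3) ⊕ J_1(-3) ⊕ J_1(-3) ⊕ J_1(-3)

The characteristic polynomial is
  det(x·I − A) = x^4 + 12*x^3 + 54*x^2 + 108*x + 81 = (x + 3)^4

Eigenvalues and multiplicities (the geometric multiplicity of λ is n − rank(A − λI), which equals the number of Jordan blocks for λ):
  λ = -3: algebraic multiplicity = 4, geometric multiplicity = 4

Determining the block sizes for each eigenvalue:
  λ = -3: gm = am = 4, so every block has size 1 → block sizes [1, 1, 1, 1]

Assembling the blocks gives a Jordan form
J =
  [-3,  0,  0,  0]
  [ 0, -3,  0,  0]
  [ 0,  0, -3,  0]
  [ 0,  0,  0, -3]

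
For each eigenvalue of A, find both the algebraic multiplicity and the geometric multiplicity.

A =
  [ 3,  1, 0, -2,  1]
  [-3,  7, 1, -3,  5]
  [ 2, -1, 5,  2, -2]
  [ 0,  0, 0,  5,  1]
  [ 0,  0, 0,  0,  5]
λ = 5: alg = 5, geom = 2

Step 1 — factor the characteristic polynomial to read off the algebraic multiplicities:
  χ_A(x) = (x - 5)^5

Step 2 — compute geometric multiplicities via the rank-nullity identity g(λ) = n − rank(A − λI):
  rank(A − (5)·I) = 3, so dim ker(A − (5)·I) = n − 3 = 2

Summary:
  λ = 5: algebraic multiplicity = 5, geometric multiplicity = 2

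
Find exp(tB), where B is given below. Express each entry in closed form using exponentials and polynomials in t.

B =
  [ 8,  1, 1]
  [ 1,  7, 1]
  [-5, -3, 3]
e^{tB} =
  [2*t*exp(6*t) + exp(6*t), t*exp(6*t), t*exp(6*t)]
  [-t^2*exp(6*t) + t*exp(6*t), -t^2*exp(6*t)/2 + t*exp(6*t) + exp(6*t), -t^2*exp(6*t)/2 + t*exp(6*t)]
  [t^2*exp(6*t) - 5*t*exp(6*t), t^2*exp(6*t)/2 - 3*t*exp(6*t), t^2*exp(6*t)/2 - 3*t*exp(6*t) + exp(6*t)]

Strategy: write B = P · J · P⁻¹ where J is a Jordan canonical form, so e^{tB} = P · e^{tJ} · P⁻¹, and e^{tJ} can be computed block-by-block.

B has Jordan form
J =
  [6, 1, 0]
  [0, 6, 1]
  [0, 0, 6]
(up to reordering of blocks).

Per-block formulas:
  For a 3×3 Jordan block J_3(6): exp(t · J_3(6)) = e^(6t)·(I + t·N + (t^2/2)·N^2), where N is the 3×3 nilpotent shift.

After assembling e^{tJ} and conjugating by P, we get:

e^{tB} =
  [2*t*exp(6*t) + exp(6*t), t*exp(6*t), t*exp(6*t)]
  [-t^2*exp(6*t) + t*exp(6*t), -t^2*exp(6*t)/2 + t*exp(6*t) + exp(6*t), -t^2*exp(6*t)/2 + t*exp(6*t)]
  [t^2*exp(6*t) - 5*t*exp(6*t), t^2*exp(6*t)/2 - 3*t*exp(6*t), t^2*exp(6*t)/2 - 3*t*exp(6*t) + exp(6*t)]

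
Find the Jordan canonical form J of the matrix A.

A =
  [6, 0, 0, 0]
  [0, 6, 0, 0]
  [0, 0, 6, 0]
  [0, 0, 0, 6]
J_1(6) ⊕ J_1(6) ⊕ J_1(6) ⊕ J_1(6)

The characteristic polynomial is
  det(x·I − A) = x^4 - 24*x^3 + 216*x^2 - 864*x + 1296 = (x - 6)^4

Eigenvalues and multiplicities (the geometric multiplicity of λ is n − rank(A − λI), which equals the number of Jordan blocks for λ):
  λ = 6: algebraic multiplicity = 4, geometric multiplicity = 4

Determining the block sizes for each eigenvalue:
  λ = 6: gm = am = 4, so every block has size 1 → block sizes [1, 1, 1, 1]

Assembling the blocks gives a Jordan form
J =
  [6, 0, 0, 0]
  [0, 6, 0, 0]
  [0, 0, 6, 0]
  [0, 0, 0, 6]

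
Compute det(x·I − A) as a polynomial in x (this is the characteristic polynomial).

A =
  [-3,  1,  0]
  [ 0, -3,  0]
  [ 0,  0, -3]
x^3 + 9*x^2 + 27*x + 27

Expanding det(x·I − A) (e.g. by cofactor expansion or by noting that A is similar to its Jordan form J, which has the same characteristic polynomial as A) gives
  χ_A(x) = x^3 + 9*x^2 + 27*x + 27
which factors as (x + 3)^3. The eigenvalues (with algebraic multiplicities) are λ = -3 with multiplicity 3.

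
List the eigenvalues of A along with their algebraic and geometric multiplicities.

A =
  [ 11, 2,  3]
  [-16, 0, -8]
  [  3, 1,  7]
λ = 6: alg = 3, geom = 1

Step 1 — factor the characteristic polynomial to read off the algebraic multiplicities:
  χ_A(x) = (x - 6)^3

Step 2 — compute geometric multiplicities via the rank-nullity identity g(λ) = n − rank(A − λI):
  rank(A − (6)·I) = 2, so dim ker(A − (6)·I) = n − 2 = 1

Summary:
  λ = 6: algebraic multiplicity = 3, geometric multiplicity = 1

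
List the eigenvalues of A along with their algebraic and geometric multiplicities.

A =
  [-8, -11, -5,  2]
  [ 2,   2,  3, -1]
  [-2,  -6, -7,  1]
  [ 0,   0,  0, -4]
λ = -5: alg = 1, geom = 1; λ = -4: alg = 3, geom = 2

Step 1 — factor the characteristic polynomial to read off the algebraic multiplicities:
  χ_A(x) = (x + 4)^3*(x + 5)

Step 2 — compute geometric multiplicities via the rank-nullity identity g(λ) = n − rank(A − λI):
  rank(A − (-5)·I) = 3, so dim ker(A − (-5)·I) = n − 3 = 1
  rank(A − (-4)·I) = 2, so dim ker(A − (-4)·I) = n − 2 = 2

Summary:
  λ = -5: algebraic multiplicity = 1, geometric multiplicity = 1
  λ = -4: algebraic multiplicity = 3, geometric multiplicity = 2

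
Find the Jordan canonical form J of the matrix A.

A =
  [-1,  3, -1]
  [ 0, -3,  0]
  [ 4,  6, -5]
J_2(-3) ⊕ J_1(-3)

The characteristic polynomial is
  det(x·I − A) = x^3 + 9*x^2 + 27*x + 27 = (x + 3)^3

Eigenvalues and multiplicities (the geometric multiplicity of λ is n − rank(A − λI), which equals the number of Jordan blocks for λ):
  λ = -3: algebraic multiplicity = 3, geometric multiplicity = 2

Determining the block sizes for each eigenvalue:
  λ = -3: 2 blocks summing to 3 forces exactly one block of size 2 and the rest size 1 → block sizes [2, 1]

Assembling the blocks gives a Jordan form
J =
  [-3,  1,  0]
  [ 0, -3,  0]
  [ 0,  0, -3]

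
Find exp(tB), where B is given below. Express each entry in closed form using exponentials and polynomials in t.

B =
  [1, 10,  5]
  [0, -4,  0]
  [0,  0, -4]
e^{tB} =
  [exp(t), 2*exp(t) - 2*exp(-4*t), exp(t) - exp(-4*t)]
  [0, exp(-4*t), 0]
  [0, 0, exp(-4*t)]

Strategy: write B = P · J · P⁻¹ where J is a Jordan canonical form, so e^{tB} = P · e^{tJ} · P⁻¹, and e^{tJ} can be computed block-by-block.

B has Jordan form
J =
  [-4,  0, 0]
  [ 0, -4, 0]
  [ 0,  0, 1]
(up to reordering of blocks).

Per-block formulas:
  For a 1×1 block at λ = -4: exp(t · [-4]) = [e^(-4t)].
  For a 1×1 block at λ = 1: exp(t · [1]) = [e^(1t)].

After assembling e^{tJ} and conjugating by P, we get:

e^{tB} =
  [exp(t), 2*exp(t) - 2*exp(-4*t), exp(t) - exp(-4*t)]
  [0, exp(-4*t), 0]
  [0, 0, exp(-4*t)]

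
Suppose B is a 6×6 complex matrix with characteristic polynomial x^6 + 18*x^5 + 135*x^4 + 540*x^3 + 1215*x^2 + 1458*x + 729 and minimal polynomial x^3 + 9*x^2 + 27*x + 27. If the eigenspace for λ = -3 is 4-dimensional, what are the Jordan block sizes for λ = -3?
Block sizes for λ = -3: [3, 1, 1, 1]

Step 1 — from the characteristic polynomial, algebraic multiplicity of λ = -3 is 6. From dim ker(B − (-3)·I) = 4, there are exactly 4 Jordan blocks for λ = -3.
Step 2 — from the minimal polynomial, the factor (x + 3)^3 tells us the largest block for λ = -3 has size 3.
Step 3 — with total size 6, 4 blocks, and largest block 3, the block sizes (in nonincreasing order) are [3, 1, 1, 1].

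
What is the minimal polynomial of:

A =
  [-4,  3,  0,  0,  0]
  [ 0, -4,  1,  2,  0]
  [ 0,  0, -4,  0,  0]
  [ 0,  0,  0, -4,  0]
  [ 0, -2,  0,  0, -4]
x^3 + 12*x^2 + 48*x + 64

The characteristic polynomial is χ_A(x) = (x + 4)^5, so the eigenvalues are known. The minimal polynomial is
  m_A(x) = Π_λ (x − λ)^{k_λ}
where k_λ is the size of the *largest* Jordan block for λ (equivalently, the smallest k with (A − λI)^k v = 0 for every generalised eigenvector v of λ).

  λ = -4: largest Jordan block has size 3, contributing (x + 4)^3

So m_A(x) = (x + 4)^3 = x^3 + 12*x^2 + 48*x + 64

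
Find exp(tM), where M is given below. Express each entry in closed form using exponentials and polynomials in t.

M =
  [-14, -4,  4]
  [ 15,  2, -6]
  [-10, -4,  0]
e^{tM} =
  [-10*t*exp(-4*t) + exp(-4*t), -4*t*exp(-4*t), 4*t*exp(-4*t)]
  [15*t*exp(-4*t), 6*t*exp(-4*t) + exp(-4*t), -6*t*exp(-4*t)]
  [-10*t*exp(-4*t), -4*t*exp(-4*t), 4*t*exp(-4*t) + exp(-4*t)]

Strategy: write M = P · J · P⁻¹ where J is a Jordan canonical form, so e^{tM} = P · e^{tJ} · P⁻¹, and e^{tJ} can be computed block-by-block.

M has Jordan form
J =
  [-4,  1,  0]
  [ 0, -4,  0]
  [ 0,  0, -4]
(up to reordering of blocks).

Per-block formulas:
  For a 2×2 Jordan block J_2(-4): exp(t · J_2(-4)) = e^(-4t)·(I + t·N), where N is the 2×2 nilpotent shift.
  For a 1×1 block at λ = -4: exp(t · [-4]) = [e^(-4t)].

After assembling e^{tJ} and conjugating by P, we get:

e^{tM} =
  [-10*t*exp(-4*t) + exp(-4*t), -4*t*exp(-4*t), 4*t*exp(-4*t)]
  [15*t*exp(-4*t), 6*t*exp(-4*t) + exp(-4*t), -6*t*exp(-4*t)]
  [-10*t*exp(-4*t), -4*t*exp(-4*t), 4*t*exp(-4*t) + exp(-4*t)]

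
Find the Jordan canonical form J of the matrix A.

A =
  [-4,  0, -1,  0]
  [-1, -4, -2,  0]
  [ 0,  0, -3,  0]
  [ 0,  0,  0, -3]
J_2(-4) ⊕ J_1(-3) ⊕ J_1(-3)

The characteristic polynomial is
  det(x·I − A) = x^4 + 14*x^3 + 73*x^2 + 168*x + 144 = (x + 3)^2*(x + 4)^2

Eigenvalues and multiplicities (the geometric multiplicity of λ is n − rank(A − λI), which equals the number of Jordan blocks for λ):
  λ = -4: algebraic multiplicity = 2, geometric multiplicity = 1
  λ = -3: algebraic multiplicity = 2, geometric multiplicity = 2

Determining the block sizes for each eigenvalue:
  λ = -4: one block (gm = 1), so the single block has size am = 2 → block sizes [2]
  λ = -3: gm = am = 2, so every block has size 1 → block sizes [1, 1]

Assembling the blocks gives a Jordan form
J =
  [-4,  1,  0,  0]
  [ 0, -4,  0,  0]
  [ 0,  0, -3,  0]
  [ 0,  0,  0, -3]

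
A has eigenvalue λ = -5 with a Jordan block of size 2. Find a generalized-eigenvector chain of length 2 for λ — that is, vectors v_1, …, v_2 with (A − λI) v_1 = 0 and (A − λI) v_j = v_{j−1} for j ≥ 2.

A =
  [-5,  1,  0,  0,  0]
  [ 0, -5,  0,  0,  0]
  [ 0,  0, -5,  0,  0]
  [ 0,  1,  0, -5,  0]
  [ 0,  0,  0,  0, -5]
A Jordan chain for λ = -5 of length 2:
v_1 = (1, 0, 0, 1, 0)ᵀ
v_2 = (0, 1, 0, 0, 0)ᵀ

Let N = A − (-5)·I. We want v_2 with N^2 v_2 = 0 but N^1 v_2 ≠ 0; then v_{j-1} := N · v_j for j = 2, …, 2.

Pick v_2 = (0, 1, 0, 0, 0)ᵀ.
Then v_1 = N · v_2 = (1, 0, 0, 1, 0)ᵀ.

Sanity check: (A − (-5)·I) v_1 = (0, 0, 0, 0, 0)ᵀ = 0. ✓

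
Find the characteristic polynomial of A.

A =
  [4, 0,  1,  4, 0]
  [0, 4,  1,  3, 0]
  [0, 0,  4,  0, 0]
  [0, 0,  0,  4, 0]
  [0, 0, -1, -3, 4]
x^5 - 20*x^4 + 160*x^3 - 640*x^2 + 1280*x - 1024

Expanding det(x·I − A) (e.g. by cofactor expansion or by noting that A is similar to its Jordan form J, which has the same characteristic polynomial as A) gives
  χ_A(x) = x^5 - 20*x^4 + 160*x^3 - 640*x^2 + 1280*x - 1024
which factors as (x - 4)^5. The eigenvalues (with algebraic multiplicities) are λ = 4 with multiplicity 5.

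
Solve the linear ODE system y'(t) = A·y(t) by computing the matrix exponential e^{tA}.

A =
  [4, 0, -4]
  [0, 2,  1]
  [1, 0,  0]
e^{tA} =
  [2*t*exp(2*t) + exp(2*t), 0, -4*t*exp(2*t)]
  [t^2*exp(2*t)/2, exp(2*t), -t^2*exp(2*t) + t*exp(2*t)]
  [t*exp(2*t), 0, -2*t*exp(2*t) + exp(2*t)]

Strategy: write A = P · J · P⁻¹ where J is a Jordan canonical form, so e^{tA} = P · e^{tJ} · P⁻¹, and e^{tJ} can be computed block-by-block.

A has Jordan form
J =
  [2, 1, 0]
  [0, 2, 1]
  [0, 0, 2]
(up to reordering of blocks).

Per-block formulas:
  For a 3×3 Jordan block J_3(2): exp(t · J_3(2)) = e^(2t)·(I + t·N + (t^2/2)·N^2), where N is the 3×3 nilpotent shift.

After assembling e^{tJ} and conjugating by P, we get:

e^{tA} =
  [2*t*exp(2*t) + exp(2*t), 0, -4*t*exp(2*t)]
  [t^2*exp(2*t)/2, exp(2*t), -t^2*exp(2*t) + t*exp(2*t)]
  [t*exp(2*t), 0, -2*t*exp(2*t) + exp(2*t)]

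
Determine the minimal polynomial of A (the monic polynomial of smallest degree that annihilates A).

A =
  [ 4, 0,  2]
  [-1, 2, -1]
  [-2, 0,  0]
x^2 - 4*x + 4

The characteristic polynomial is χ_A(x) = (x - 2)^3, so the eigenvalues are known. The minimal polynomial is
  m_A(x) = Π_λ (x − λ)^{k_λ}
where k_λ is the size of the *largest* Jordan block for λ (equivalently, the smallest k with (A − λI)^k v = 0 for every generalised eigenvector v of λ).

  λ = 2: largest Jordan block has size 2, contributing (x − 2)^2

So m_A(x) = (x - 2)^2 = x^2 - 4*x + 4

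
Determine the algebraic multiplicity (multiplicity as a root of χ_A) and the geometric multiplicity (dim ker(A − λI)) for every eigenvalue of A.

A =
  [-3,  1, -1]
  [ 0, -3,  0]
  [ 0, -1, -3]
λ = -3: alg = 3, geom = 1

Step 1 — factor the characteristic polynomial to read off the algebraic multiplicities:
  χ_A(x) = (x + 3)^3

Step 2 — compute geometric multiplicities via the rank-nullity identity g(λ) = n − rank(A − λI):
  rank(A − (-3)·I) = 2, so dim ker(A − (-3)·I) = n − 2 = 1

Summary:
  λ = -3: algebraic multiplicity = 3, geometric multiplicity = 1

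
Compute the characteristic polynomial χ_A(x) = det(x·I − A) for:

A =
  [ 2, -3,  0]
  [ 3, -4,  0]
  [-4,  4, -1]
x^3 + 3*x^2 + 3*x + 1

Expanding det(x·I − A) (e.g. by cofactor expansion or by noting that A is similar to its Jordan form J, which has the same characteristic polynomial as A) gives
  χ_A(x) = x^3 + 3*x^2 + 3*x + 1
which factors as (x + 1)^3. The eigenvalues (with algebraic multiplicities) are λ = -1 with multiplicity 3.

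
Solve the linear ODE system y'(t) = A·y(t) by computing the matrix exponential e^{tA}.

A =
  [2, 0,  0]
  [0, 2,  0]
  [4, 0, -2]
e^{tA} =
  [exp(2*t), 0, 0]
  [0, exp(2*t), 0]
  [exp(2*t) - exp(-2*t), 0, exp(-2*t)]

Strategy: write A = P · J · P⁻¹ where J is a Jordan canonical form, so e^{tA} = P · e^{tJ} · P⁻¹, and e^{tJ} can be computed block-by-block.

A has Jordan form
J =
  [-2, 0, 0]
  [ 0, 2, 0]
  [ 0, 0, 2]
(up to reordering of blocks).

Per-block formulas:
  For a 1×1 block at λ = -2: exp(t · [-2]) = [e^(-2t)].
  For a 1×1 block at λ = 2: exp(t · [2]) = [e^(2t)].

After assembling e^{tJ} and conjugating by P, we get:

e^{tA} =
  [exp(2*t), 0, 0]
  [0, exp(2*t), 0]
  [exp(2*t) - exp(-2*t), 0, exp(-2*t)]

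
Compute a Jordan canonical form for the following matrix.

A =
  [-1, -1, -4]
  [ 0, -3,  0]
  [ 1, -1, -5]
J_3(-3)

The characteristic polynomial is
  det(x·I − A) = x^3 + 9*x^2 + 27*x + 27 = (x + 3)^3

Eigenvalues and multiplicities (the geometric multiplicity of λ is n − rank(A − λI), which equals the number of Jordan blocks for λ):
  λ = -3: algebraic multiplicity = 3, geometric multiplicity = 1

Determining the block sizes for each eigenvalue:
  λ = -3: one block (gm = 1), so the single block has size am = 3 → block sizes [3]

Assembling the blocks gives a Jordan form
J =
  [-3,  1,  0]
  [ 0, -3,  1]
  [ 0,  0, -3]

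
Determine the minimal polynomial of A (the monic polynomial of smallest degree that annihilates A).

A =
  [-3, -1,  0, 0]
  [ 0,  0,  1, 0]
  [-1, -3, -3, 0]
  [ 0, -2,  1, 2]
x^4 + 4*x^3 - 16*x - 16

The characteristic polynomial is χ_A(x) = (x - 2)*(x + 2)^3, so the eigenvalues are known. The minimal polynomial is
  m_A(x) = Π_λ (x − λ)^{k_λ}
where k_λ is the size of the *largest* Jordan block for λ (equivalently, the smallest k with (A − λI)^k v = 0 for every generalised eigenvector v of λ).

  λ = -2: largest Jordan block has size 3, contributing (x + 2)^3
  λ = 2: largest Jordan block has size 1, contributing (x − 2)

So m_A(x) = (x - 2)*(x + 2)^3 = x^4 + 4*x^3 - 16*x - 16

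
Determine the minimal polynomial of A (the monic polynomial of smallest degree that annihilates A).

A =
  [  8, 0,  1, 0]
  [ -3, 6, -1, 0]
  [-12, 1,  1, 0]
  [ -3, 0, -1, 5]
x^3 - 15*x^2 + 75*x - 125

The characteristic polynomial is χ_A(x) = (x - 5)^4, so the eigenvalues are known. The minimal polynomial is
  m_A(x) = Π_λ (x − λ)^{k_λ}
where k_λ is the size of the *largest* Jordan block for λ (equivalently, the smallest k with (A − λI)^k v = 0 for every generalised eigenvector v of λ).

  λ = 5: largest Jordan block has size 3, contributing (x − 5)^3

So m_A(x) = (x - 5)^3 = x^3 - 15*x^2 + 75*x - 125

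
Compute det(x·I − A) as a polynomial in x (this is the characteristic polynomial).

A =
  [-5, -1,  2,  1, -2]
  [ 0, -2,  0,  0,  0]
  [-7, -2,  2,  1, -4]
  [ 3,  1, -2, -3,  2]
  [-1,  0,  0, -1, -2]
x^5 + 10*x^4 + 40*x^3 + 80*x^2 + 80*x + 32

Expanding det(x·I − A) (e.g. by cofactor expansion or by noting that A is similar to its Jordan form J, which has the same characteristic polynomial as A) gives
  χ_A(x) = x^5 + 10*x^4 + 40*x^3 + 80*x^2 + 80*x + 32
which factors as (x + 2)^5. The eigenvalues (with algebraic multiplicities) are λ = -2 with multiplicity 5.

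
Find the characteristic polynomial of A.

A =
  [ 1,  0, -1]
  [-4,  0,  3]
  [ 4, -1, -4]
x^3 + 3*x^2 + 3*x + 1

Expanding det(x·I − A) (e.g. by cofactor expansion or by noting that A is similar to its Jordan form J, which has the same characteristic polynomial as A) gives
  χ_A(x) = x^3 + 3*x^2 + 3*x + 1
which factors as (x + 1)^3. The eigenvalues (with algebraic multiplicities) are λ = -1 with multiplicity 3.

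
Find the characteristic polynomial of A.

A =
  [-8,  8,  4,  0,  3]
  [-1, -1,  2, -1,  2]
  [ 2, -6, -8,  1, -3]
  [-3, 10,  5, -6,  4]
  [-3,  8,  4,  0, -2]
x^5 + 25*x^4 + 250*x^3 + 1250*x^2 + 3125*x + 3125

Expanding det(x·I − A) (e.g. by cofactor expansion or by noting that A is similar to its Jordan form J, which has the same characteristic polynomial as A) gives
  χ_A(x) = x^5 + 25*x^4 + 250*x^3 + 1250*x^2 + 3125*x + 3125
which factors as (x + 5)^5. The eigenvalues (with algebraic multiplicities) are λ = -5 with multiplicity 5.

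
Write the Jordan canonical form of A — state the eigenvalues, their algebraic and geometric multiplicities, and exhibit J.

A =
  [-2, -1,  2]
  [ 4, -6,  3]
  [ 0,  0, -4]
J_3(-4)

The characteristic polynomial is
  det(x·I − A) = x^3 + 12*x^2 + 48*x + 64 = (x + 4)^3

Eigenvalues and multiplicities (the geometric multiplicity of λ is n − rank(A − λI), which equals the number of Jordan blocks for λ):
  λ = -4: algebraic multiplicity = 3, geometric multiplicity = 1

Determining the block sizes for each eigenvalue:
  λ = -4: one block (gm = 1), so the single block has size am = 3 → block sizes [3]

Assembling the blocks gives a Jordan form
J =
  [-4,  1,  0]
  [ 0, -4,  1]
  [ 0,  0, -4]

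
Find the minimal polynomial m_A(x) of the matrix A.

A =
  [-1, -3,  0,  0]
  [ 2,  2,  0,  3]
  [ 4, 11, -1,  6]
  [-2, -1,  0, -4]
x^3 + 3*x^2 + 3*x + 1

The characteristic polynomial is χ_A(x) = (x + 1)^4, so the eigenvalues are known. The minimal polynomial is
  m_A(x) = Π_λ (x − λ)^{k_λ}
where k_λ is the size of the *largest* Jordan block for λ (equivalently, the smallest k with (A − λI)^k v = 0 for every generalised eigenvector v of λ).

  λ = -1: largest Jordan block has size 3, contributing (x + 1)^3

So m_A(x) = (x + 1)^3 = x^3 + 3*x^2 + 3*x + 1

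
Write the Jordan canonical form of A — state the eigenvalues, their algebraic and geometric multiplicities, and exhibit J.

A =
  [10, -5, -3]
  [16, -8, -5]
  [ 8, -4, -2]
J_3(0)

The characteristic polynomial is
  det(x·I − A) = x^3

Eigenvalues and multiplicities (the geometric multiplicity of λ is n − rank(A − λI), which equals the number of Jordan blocks for λ):
  λ = 0: algebraic multiplicity = 3, geometric multiplicity = 1

Determining the block sizes for each eigenvalue:
  λ = 0: one block (gm = 1), so the single block has size am = 3 → block sizes [3]

Assembling the blocks gives a Jordan form
J =
  [0, 1, 0]
  [0, 0, 1]
  [0, 0, 0]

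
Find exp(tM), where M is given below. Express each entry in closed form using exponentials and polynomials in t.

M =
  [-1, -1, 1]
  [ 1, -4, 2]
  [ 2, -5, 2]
e^{tM} =
  [t^2*exp(-t)/2 + exp(-t), -t^2*exp(-t) - t*exp(-t), t^2*exp(-t)/2 + t*exp(-t)]
  [t^2*exp(-t)/2 + t*exp(-t), -t^2*exp(-t) - 3*t*exp(-t) + exp(-t), t^2*exp(-t)/2 + 2*t*exp(-t)]
  [t^2*exp(-t)/2 + 2*t*exp(-t), -t^2*exp(-t) - 5*t*exp(-t), t^2*exp(-t)/2 + 3*t*exp(-t) + exp(-t)]

Strategy: write M = P · J · P⁻¹ where J is a Jordan canonical form, so e^{tM} = P · e^{tJ} · P⁻¹, and e^{tJ} can be computed block-by-block.

M has Jordan form
J =
  [-1,  1,  0]
  [ 0, -1,  1]
  [ 0,  0, -1]
(up to reordering of blocks).

Per-block formulas:
  For a 3×3 Jordan block J_3(-1): exp(t · J_3(-1)) = e^(-1t)·(I + t·N + (t^2/2)·N^2), where N is the 3×3 nilpotent shift.

After assembling e^{tJ} and conjugating by P, we get:

e^{tM} =
  [t^2*exp(-t)/2 + exp(-t), -t^2*exp(-t) - t*exp(-t), t^2*exp(-t)/2 + t*exp(-t)]
  [t^2*exp(-t)/2 + t*exp(-t), -t^2*exp(-t) - 3*t*exp(-t) + exp(-t), t^2*exp(-t)/2 + 2*t*exp(-t)]
  [t^2*exp(-t)/2 + 2*t*exp(-t), -t^2*exp(-t) - 5*t*exp(-t), t^2*exp(-t)/2 + 3*t*exp(-t) + exp(-t)]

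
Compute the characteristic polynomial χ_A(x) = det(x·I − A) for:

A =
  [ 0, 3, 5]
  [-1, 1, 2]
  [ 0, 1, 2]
x^3 - 3*x^2 + 3*x - 1

Expanding det(x·I − A) (e.g. by cofactor expansion or by noting that A is similar to its Jordan form J, which has the same characteristic polynomial as A) gives
  χ_A(x) = x^3 - 3*x^2 + 3*x - 1
which factors as (x - 1)^3. The eigenvalues (with algebraic multiplicities) are λ = 1 with multiplicity 3.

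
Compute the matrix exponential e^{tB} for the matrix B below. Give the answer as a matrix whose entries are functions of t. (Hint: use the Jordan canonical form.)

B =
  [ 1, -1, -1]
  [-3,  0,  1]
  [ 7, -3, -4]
e^{tB} =
  [2*t*exp(-t) + exp(-t), -t*exp(-t), -t*exp(-t)]
  [-t^2*exp(-t) - 3*t*exp(-t), t^2*exp(-t)/2 + t*exp(-t) + exp(-t), t^2*exp(-t)/2 + t*exp(-t)]
  [t^2*exp(-t) + 7*t*exp(-t), -t^2*exp(-t)/2 - 3*t*exp(-t), -t^2*exp(-t)/2 - 3*t*exp(-t) + exp(-t)]

Strategy: write B = P · J · P⁻¹ where J is a Jordan canonical form, so e^{tB} = P · e^{tJ} · P⁻¹, and e^{tJ} can be computed block-by-block.

B has Jordan form
J =
  [-1,  1,  0]
  [ 0, -1,  1]
  [ 0,  0, -1]
(up to reordering of blocks).

Per-block formulas:
  For a 3×3 Jordan block J_3(-1): exp(t · J_3(-1)) = e^(-1t)·(I + t·N + (t^2/2)·N^2), where N is the 3×3 nilpotent shift.

After assembling e^{tJ} and conjugating by P, we get:

e^{tB} =
  [2*t*exp(-t) + exp(-t), -t*exp(-t), -t*exp(-t)]
  [-t^2*exp(-t) - 3*t*exp(-t), t^2*exp(-t)/2 + t*exp(-t) + exp(-t), t^2*exp(-t)/2 + t*exp(-t)]
  [t^2*exp(-t) + 7*t*exp(-t), -t^2*exp(-t)/2 - 3*t*exp(-t), -t^2*exp(-t)/2 - 3*t*exp(-t) + exp(-t)]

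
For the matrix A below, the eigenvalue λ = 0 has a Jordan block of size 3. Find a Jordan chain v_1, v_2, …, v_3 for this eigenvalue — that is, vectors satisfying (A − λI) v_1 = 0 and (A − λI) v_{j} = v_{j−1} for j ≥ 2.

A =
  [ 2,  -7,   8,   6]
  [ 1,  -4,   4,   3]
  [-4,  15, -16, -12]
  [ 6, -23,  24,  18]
A Jordan chain for λ = 0 of length 3:
v_1 = (1, 0, -1, 1)ᵀ
v_2 = (2, 1, -4, 6)ᵀ
v_3 = (1, 0, 0, 0)ᵀ

Let N = A − (0)·I. We want v_3 with N^3 v_3 = 0 but N^2 v_3 ≠ 0; then v_{j-1} := N · v_j for j = 3, …, 2.

Pick v_3 = (1, 0, 0, 0)ᵀ.
Then v_2 = N · v_3 = (2, 1, -4, 6)ᵀ.
Then v_1 = N · v_2 = (1, 0, -1, 1)ᵀ.

Sanity check: (A − (0)·I) v_1 = (0, 0, 0, 0)ᵀ = 0. ✓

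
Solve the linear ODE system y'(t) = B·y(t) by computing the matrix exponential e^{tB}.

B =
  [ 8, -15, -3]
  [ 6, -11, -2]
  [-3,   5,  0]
e^{tB} =
  [9*t*exp(-t) + exp(-t), -15*t*exp(-t), -3*t*exp(-t)]
  [6*t*exp(-t), -10*t*exp(-t) + exp(-t), -2*t*exp(-t)]
  [-3*t*exp(-t), 5*t*exp(-t), t*exp(-t) + exp(-t)]

Strategy: write B = P · J · P⁻¹ where J is a Jordan canonical form, so e^{tB} = P · e^{tJ} · P⁻¹, and e^{tJ} can be computed block-by-block.

B has Jordan form
J =
  [-1,  1,  0]
  [ 0, -1,  0]
  [ 0,  0, -1]
(up to reordering of blocks).

Per-block formulas:
  For a 1×1 block at λ = -1: exp(t · [-1]) = [e^(-1t)].
  For a 2×2 Jordan block J_2(-1): exp(t · J_2(-1)) = e^(-1t)·(I + t·N), where N is the 2×2 nilpotent shift.

After assembling e^{tJ} and conjugating by P, we get:

e^{tB} =
  [9*t*exp(-t) + exp(-t), -15*t*exp(-t), -3*t*exp(-t)]
  [6*t*exp(-t), -10*t*exp(-t) + exp(-t), -2*t*exp(-t)]
  [-3*t*exp(-t), 5*t*exp(-t), t*exp(-t) + exp(-t)]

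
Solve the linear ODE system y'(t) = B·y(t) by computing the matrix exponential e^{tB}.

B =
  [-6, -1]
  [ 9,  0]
e^{tB} =
  [-3*t*exp(-3*t) + exp(-3*t), -t*exp(-3*t)]
  [9*t*exp(-3*t), 3*t*exp(-3*t) + exp(-3*t)]

Strategy: write B = P · J · P⁻¹ where J is a Jordan canonical form, so e^{tB} = P · e^{tJ} · P⁻¹, and e^{tJ} can be computed block-by-block.

B has Jordan form
J =
  [-3,  1]
  [ 0, -3]
(up to reordering of blocks).

Per-block formulas:
  For a 2×2 Jordan block J_2(-3): exp(t · J_2(-3)) = e^(-3t)·(I + t·N), where N is the 2×2 nilpotent shift.

After assembling e^{tJ} and conjugating by P, we get:

e^{tB} =
  [-3*t*exp(-3*t) + exp(-3*t), -t*exp(-3*t)]
  [9*t*exp(-3*t), 3*t*exp(-3*t) + exp(-3*t)]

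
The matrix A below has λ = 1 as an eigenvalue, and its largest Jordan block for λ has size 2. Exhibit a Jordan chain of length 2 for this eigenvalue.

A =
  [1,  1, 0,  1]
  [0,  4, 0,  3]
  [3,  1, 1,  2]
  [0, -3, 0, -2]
A Jordan chain for λ = 1 of length 2:
v_1 = (0, 0, 3, 0)ᵀ
v_2 = (1, 0, 0, 0)ᵀ

Let N = A − (1)·I. We want v_2 with N^2 v_2 = 0 but N^1 v_2 ≠ 0; then v_{j-1} := N · v_j for j = 2, …, 2.

Pick v_2 = (1, 0, 0, 0)ᵀ.
Then v_1 = N · v_2 = (0, 0, 3, 0)ᵀ.

Sanity check: (A − (1)·I) v_1 = (0, 0, 0, 0)ᵀ = 0. ✓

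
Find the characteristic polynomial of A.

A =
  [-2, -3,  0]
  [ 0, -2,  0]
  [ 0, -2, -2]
x^3 + 6*x^2 + 12*x + 8

Expanding det(x·I − A) (e.g. by cofactor expansion or by noting that A is similar to its Jordan form J, which has the same characteristic polynomial as A) gives
  χ_A(x) = x^3 + 6*x^2 + 12*x + 8
which factors as (x + 2)^3. The eigenvalues (with algebraic multiplicities) are λ = -2 with multiplicity 3.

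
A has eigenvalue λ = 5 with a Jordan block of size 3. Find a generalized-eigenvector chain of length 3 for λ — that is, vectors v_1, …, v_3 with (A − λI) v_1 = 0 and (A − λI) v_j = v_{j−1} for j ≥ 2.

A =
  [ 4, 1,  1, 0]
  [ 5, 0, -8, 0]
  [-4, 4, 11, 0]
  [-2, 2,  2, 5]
A Jordan chain for λ = 5 of length 3:
v_1 = (2, 2, 0, 4)ᵀ
v_2 = (-1, 5, -4, -2)ᵀ
v_3 = (1, 0, 0, 0)ᵀ

Let N = A − (5)·I. We want v_3 with N^3 v_3 = 0 but N^2 v_3 ≠ 0; then v_{j-1} := N · v_j for j = 3, …, 2.

Pick v_3 = (1, 0, 0, 0)ᵀ.
Then v_2 = N · v_3 = (-1, 5, -4, -2)ᵀ.
Then v_1 = N · v_2 = (2, 2, 0, 4)ᵀ.

Sanity check: (A − (5)·I) v_1 = (0, 0, 0, 0)ᵀ = 0. ✓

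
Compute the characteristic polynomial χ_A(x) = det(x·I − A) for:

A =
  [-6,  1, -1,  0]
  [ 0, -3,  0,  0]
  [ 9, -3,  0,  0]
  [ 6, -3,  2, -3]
x^4 + 12*x^3 + 54*x^2 + 108*x + 81

Expanding det(x·I − A) (e.g. by cofactor expansion or by noting that A is similar to its Jordan form J, which has the same characteristic polynomial as A) gives
  χ_A(x) = x^4 + 12*x^3 + 54*x^2 + 108*x + 81
which factors as (x + 3)^4. The eigenvalues (with algebraic multiplicities) are λ = -3 with multiplicity 4.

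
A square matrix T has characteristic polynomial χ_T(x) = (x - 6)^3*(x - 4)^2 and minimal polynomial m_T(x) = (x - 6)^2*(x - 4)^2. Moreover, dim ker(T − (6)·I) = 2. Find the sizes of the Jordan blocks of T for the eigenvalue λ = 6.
Block sizes for λ = 6: [2, 1]

Step 1 — from the characteristic polynomial, algebraic multiplicity of λ = 6 is 3. From dim ker(T − (6)·I) = 2, there are exactly 2 Jordan blocks for λ = 6.
Step 2 — from the minimal polynomial, the factor (x − 6)^2 tells us the largest block for λ = 6 has size 2.
Step 3 — with total size 3, 2 blocks, and largest block 2, the block sizes (in nonincreasing order) are [2, 1].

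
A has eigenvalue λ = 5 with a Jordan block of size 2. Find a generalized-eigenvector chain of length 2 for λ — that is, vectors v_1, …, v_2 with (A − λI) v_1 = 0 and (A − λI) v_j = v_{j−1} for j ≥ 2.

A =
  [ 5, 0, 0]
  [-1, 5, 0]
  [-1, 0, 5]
A Jordan chain for λ = 5 of length 2:
v_1 = (0, -1, -1)ᵀ
v_2 = (1, 0, 0)ᵀ

Let N = A − (5)·I. We want v_2 with N^2 v_2 = 0 but N^1 v_2 ≠ 0; then v_{j-1} := N · v_j for j = 2, …, 2.

Pick v_2 = (1, 0, 0)ᵀ.
Then v_1 = N · v_2 = (0, -1, -1)ᵀ.

Sanity check: (A − (5)·I) v_1 = (0, 0, 0)ᵀ = 0. ✓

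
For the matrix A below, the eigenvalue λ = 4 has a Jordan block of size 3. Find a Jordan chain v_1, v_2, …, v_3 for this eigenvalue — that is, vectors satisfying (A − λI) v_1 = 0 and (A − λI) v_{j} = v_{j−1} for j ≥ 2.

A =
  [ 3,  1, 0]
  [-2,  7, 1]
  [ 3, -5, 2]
A Jordan chain for λ = 4 of length 3:
v_1 = (-1, -1, 1)ᵀ
v_2 = (-1, -2, 3)ᵀ
v_3 = (1, 0, 0)ᵀ

Let N = A − (4)·I. We want v_3 with N^3 v_3 = 0 but N^2 v_3 ≠ 0; then v_{j-1} := N · v_j for j = 3, …, 2.

Pick v_3 = (1, 0, 0)ᵀ.
Then v_2 = N · v_3 = (-1, -2, 3)ᵀ.
Then v_1 = N · v_2 = (-1, -1, 1)ᵀ.

Sanity check: (A − (4)·I) v_1 = (0, 0, 0)ᵀ = 0. ✓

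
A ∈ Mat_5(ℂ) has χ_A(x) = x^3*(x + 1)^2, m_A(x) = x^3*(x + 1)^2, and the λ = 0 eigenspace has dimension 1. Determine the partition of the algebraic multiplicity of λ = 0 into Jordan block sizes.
Block sizes for λ = 0: [3]

Step 1 — from the characteristic polynomial, algebraic multiplicity of λ = 0 is 3. From dim ker(A − (0)·I) = 1, there are exactly 1 Jordan blocks for λ = 0.
Step 2 — from the minimal polynomial, the factor (x − 0)^3 tells us the largest block for λ = 0 has size 3.
Step 3 — with total size 3, 1 blocks, and largest block 3, the block sizes (in nonincreasing order) are [3].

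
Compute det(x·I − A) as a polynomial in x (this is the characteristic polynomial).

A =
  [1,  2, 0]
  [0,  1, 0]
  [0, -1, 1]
x^3 - 3*x^2 + 3*x - 1

Expanding det(x·I − A) (e.g. by cofactor expansion or by noting that A is similar to its Jordan form J, which has the same characteristic polynomial as A) gives
  χ_A(x) = x^3 - 3*x^2 + 3*x - 1
which factors as (x - 1)^3. The eigenvalues (with algebraic multiplicities) are λ = 1 with multiplicity 3.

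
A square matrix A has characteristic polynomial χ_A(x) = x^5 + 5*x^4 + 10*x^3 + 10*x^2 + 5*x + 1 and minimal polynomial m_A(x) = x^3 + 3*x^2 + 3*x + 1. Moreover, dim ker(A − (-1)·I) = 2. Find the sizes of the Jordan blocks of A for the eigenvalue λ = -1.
Block sizes for λ = -1: [3, 2]

Step 1 — from the characteristic polynomial, algebraic multiplicity of λ = -1 is 5. From dim ker(A − (-1)·I) = 2, there are exactly 2 Jordan blocks for λ = -1.
Step 2 — from the minimal polynomial, the factor (x + 1)^3 tells us the largest block for λ = -1 has size 3.
Step 3 — with total size 5, 2 blocks, and largest block 3, the block sizes (in nonincreasing order) are [3, 2].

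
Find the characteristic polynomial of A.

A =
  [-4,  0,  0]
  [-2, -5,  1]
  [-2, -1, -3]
x^3 + 12*x^2 + 48*x + 64

Expanding det(x·I − A) (e.g. by cofactor expansion or by noting that A is similar to its Jordan form J, which has the same characteristic polynomial as A) gives
  χ_A(x) = x^3 + 12*x^2 + 48*x + 64
which factors as (x + 4)^3. The eigenvalues (with algebraic multiplicities) are λ = -4 with multiplicity 3.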